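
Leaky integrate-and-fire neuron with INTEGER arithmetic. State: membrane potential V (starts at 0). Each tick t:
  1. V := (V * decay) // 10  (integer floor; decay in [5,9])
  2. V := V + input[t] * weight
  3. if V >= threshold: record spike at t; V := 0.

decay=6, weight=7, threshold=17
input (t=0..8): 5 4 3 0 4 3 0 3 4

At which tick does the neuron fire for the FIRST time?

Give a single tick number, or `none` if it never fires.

Answer: 0

Derivation:
t=0: input=5 -> V=0 FIRE
t=1: input=4 -> V=0 FIRE
t=2: input=3 -> V=0 FIRE
t=3: input=0 -> V=0
t=4: input=4 -> V=0 FIRE
t=5: input=3 -> V=0 FIRE
t=6: input=0 -> V=0
t=7: input=3 -> V=0 FIRE
t=8: input=4 -> V=0 FIRE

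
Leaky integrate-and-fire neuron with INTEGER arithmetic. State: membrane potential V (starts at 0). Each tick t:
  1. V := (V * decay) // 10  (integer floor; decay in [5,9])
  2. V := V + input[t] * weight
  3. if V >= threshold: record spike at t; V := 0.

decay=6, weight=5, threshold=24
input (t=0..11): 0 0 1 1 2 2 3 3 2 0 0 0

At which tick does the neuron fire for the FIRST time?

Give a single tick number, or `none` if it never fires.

t=0: input=0 -> V=0
t=1: input=0 -> V=0
t=2: input=1 -> V=5
t=3: input=1 -> V=8
t=4: input=2 -> V=14
t=5: input=2 -> V=18
t=6: input=3 -> V=0 FIRE
t=7: input=3 -> V=15
t=8: input=2 -> V=19
t=9: input=0 -> V=11
t=10: input=0 -> V=6
t=11: input=0 -> V=3

Answer: 6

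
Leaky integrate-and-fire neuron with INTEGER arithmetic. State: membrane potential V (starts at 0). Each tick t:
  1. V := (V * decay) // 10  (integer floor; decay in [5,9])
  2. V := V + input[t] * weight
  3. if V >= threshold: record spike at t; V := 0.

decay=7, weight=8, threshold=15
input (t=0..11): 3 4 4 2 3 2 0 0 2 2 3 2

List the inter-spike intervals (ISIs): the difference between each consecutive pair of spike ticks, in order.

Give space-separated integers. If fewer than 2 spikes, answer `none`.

Answer: 1 1 1 1 1 3 1 1 1

Derivation:
t=0: input=3 -> V=0 FIRE
t=1: input=4 -> V=0 FIRE
t=2: input=4 -> V=0 FIRE
t=3: input=2 -> V=0 FIRE
t=4: input=3 -> V=0 FIRE
t=5: input=2 -> V=0 FIRE
t=6: input=0 -> V=0
t=7: input=0 -> V=0
t=8: input=2 -> V=0 FIRE
t=9: input=2 -> V=0 FIRE
t=10: input=3 -> V=0 FIRE
t=11: input=2 -> V=0 FIRE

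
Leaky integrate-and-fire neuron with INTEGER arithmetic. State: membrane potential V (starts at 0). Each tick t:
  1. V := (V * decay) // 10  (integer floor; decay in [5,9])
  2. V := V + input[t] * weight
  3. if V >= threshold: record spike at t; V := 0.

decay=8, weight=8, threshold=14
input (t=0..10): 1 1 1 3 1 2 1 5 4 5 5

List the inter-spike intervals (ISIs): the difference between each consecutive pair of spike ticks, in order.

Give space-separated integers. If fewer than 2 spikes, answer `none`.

t=0: input=1 -> V=8
t=1: input=1 -> V=0 FIRE
t=2: input=1 -> V=8
t=3: input=3 -> V=0 FIRE
t=4: input=1 -> V=8
t=5: input=2 -> V=0 FIRE
t=6: input=1 -> V=8
t=7: input=5 -> V=0 FIRE
t=8: input=4 -> V=0 FIRE
t=9: input=5 -> V=0 FIRE
t=10: input=5 -> V=0 FIRE

Answer: 2 2 2 1 1 1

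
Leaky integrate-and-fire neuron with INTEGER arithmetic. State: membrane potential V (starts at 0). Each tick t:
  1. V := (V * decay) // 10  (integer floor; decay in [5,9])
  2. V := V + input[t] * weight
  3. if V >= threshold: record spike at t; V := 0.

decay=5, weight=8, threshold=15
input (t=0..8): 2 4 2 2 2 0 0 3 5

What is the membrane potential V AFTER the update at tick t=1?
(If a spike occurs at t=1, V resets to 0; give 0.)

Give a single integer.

t=0: input=2 -> V=0 FIRE
t=1: input=4 -> V=0 FIRE
t=2: input=2 -> V=0 FIRE
t=3: input=2 -> V=0 FIRE
t=4: input=2 -> V=0 FIRE
t=5: input=0 -> V=0
t=6: input=0 -> V=0
t=7: input=3 -> V=0 FIRE
t=8: input=5 -> V=0 FIRE

Answer: 0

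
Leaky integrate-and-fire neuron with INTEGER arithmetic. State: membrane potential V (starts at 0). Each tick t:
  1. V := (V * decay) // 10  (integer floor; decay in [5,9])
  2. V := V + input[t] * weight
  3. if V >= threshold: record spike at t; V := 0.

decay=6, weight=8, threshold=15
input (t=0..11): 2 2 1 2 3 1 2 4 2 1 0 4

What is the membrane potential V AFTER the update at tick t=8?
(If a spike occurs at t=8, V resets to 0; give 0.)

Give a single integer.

t=0: input=2 -> V=0 FIRE
t=1: input=2 -> V=0 FIRE
t=2: input=1 -> V=8
t=3: input=2 -> V=0 FIRE
t=4: input=3 -> V=0 FIRE
t=5: input=1 -> V=8
t=6: input=2 -> V=0 FIRE
t=7: input=4 -> V=0 FIRE
t=8: input=2 -> V=0 FIRE
t=9: input=1 -> V=8
t=10: input=0 -> V=4
t=11: input=4 -> V=0 FIRE

Answer: 0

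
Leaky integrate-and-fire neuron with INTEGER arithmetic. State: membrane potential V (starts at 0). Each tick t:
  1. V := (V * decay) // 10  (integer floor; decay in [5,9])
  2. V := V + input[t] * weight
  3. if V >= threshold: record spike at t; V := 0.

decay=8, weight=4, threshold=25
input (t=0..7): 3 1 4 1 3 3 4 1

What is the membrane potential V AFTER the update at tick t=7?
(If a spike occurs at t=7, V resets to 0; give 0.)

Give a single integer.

t=0: input=3 -> V=12
t=1: input=1 -> V=13
t=2: input=4 -> V=0 FIRE
t=3: input=1 -> V=4
t=4: input=3 -> V=15
t=5: input=3 -> V=24
t=6: input=4 -> V=0 FIRE
t=7: input=1 -> V=4

Answer: 4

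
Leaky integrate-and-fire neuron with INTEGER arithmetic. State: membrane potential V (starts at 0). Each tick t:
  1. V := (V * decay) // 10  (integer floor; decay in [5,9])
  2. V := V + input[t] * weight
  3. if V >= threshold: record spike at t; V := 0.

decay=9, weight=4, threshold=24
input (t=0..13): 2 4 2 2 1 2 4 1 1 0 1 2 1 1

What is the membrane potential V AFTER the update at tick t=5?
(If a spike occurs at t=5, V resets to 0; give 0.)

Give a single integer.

t=0: input=2 -> V=8
t=1: input=4 -> V=23
t=2: input=2 -> V=0 FIRE
t=3: input=2 -> V=8
t=4: input=1 -> V=11
t=5: input=2 -> V=17
t=6: input=4 -> V=0 FIRE
t=7: input=1 -> V=4
t=8: input=1 -> V=7
t=9: input=0 -> V=6
t=10: input=1 -> V=9
t=11: input=2 -> V=16
t=12: input=1 -> V=18
t=13: input=1 -> V=20

Answer: 17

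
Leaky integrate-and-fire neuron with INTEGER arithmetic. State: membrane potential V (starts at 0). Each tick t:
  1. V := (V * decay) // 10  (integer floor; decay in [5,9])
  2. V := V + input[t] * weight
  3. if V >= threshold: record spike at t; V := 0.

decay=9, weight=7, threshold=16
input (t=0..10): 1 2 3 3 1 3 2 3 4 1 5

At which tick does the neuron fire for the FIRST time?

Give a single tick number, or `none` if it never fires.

t=0: input=1 -> V=7
t=1: input=2 -> V=0 FIRE
t=2: input=3 -> V=0 FIRE
t=3: input=3 -> V=0 FIRE
t=4: input=1 -> V=7
t=5: input=3 -> V=0 FIRE
t=6: input=2 -> V=14
t=7: input=3 -> V=0 FIRE
t=8: input=4 -> V=0 FIRE
t=9: input=1 -> V=7
t=10: input=5 -> V=0 FIRE

Answer: 1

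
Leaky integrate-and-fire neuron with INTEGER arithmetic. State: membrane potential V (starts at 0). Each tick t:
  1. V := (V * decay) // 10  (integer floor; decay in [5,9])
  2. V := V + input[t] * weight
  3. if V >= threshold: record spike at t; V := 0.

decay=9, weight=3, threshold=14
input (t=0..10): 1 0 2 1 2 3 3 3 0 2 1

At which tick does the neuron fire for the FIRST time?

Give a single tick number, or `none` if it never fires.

Answer: 4

Derivation:
t=0: input=1 -> V=3
t=1: input=0 -> V=2
t=2: input=2 -> V=7
t=3: input=1 -> V=9
t=4: input=2 -> V=0 FIRE
t=5: input=3 -> V=9
t=6: input=3 -> V=0 FIRE
t=7: input=3 -> V=9
t=8: input=0 -> V=8
t=9: input=2 -> V=13
t=10: input=1 -> V=0 FIRE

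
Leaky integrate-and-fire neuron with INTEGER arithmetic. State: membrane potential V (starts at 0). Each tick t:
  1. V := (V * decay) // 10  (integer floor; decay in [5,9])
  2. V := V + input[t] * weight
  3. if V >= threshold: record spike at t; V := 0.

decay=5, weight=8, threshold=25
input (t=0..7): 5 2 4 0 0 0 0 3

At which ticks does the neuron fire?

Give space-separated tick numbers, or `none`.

Answer: 0 2

Derivation:
t=0: input=5 -> V=0 FIRE
t=1: input=2 -> V=16
t=2: input=4 -> V=0 FIRE
t=3: input=0 -> V=0
t=4: input=0 -> V=0
t=5: input=0 -> V=0
t=6: input=0 -> V=0
t=7: input=3 -> V=24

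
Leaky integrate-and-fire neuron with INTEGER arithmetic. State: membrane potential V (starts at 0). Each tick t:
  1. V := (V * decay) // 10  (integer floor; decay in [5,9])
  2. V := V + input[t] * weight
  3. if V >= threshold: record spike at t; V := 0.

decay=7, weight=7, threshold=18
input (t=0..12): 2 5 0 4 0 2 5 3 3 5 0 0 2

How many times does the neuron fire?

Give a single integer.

Answer: 6

Derivation:
t=0: input=2 -> V=14
t=1: input=5 -> V=0 FIRE
t=2: input=0 -> V=0
t=3: input=4 -> V=0 FIRE
t=4: input=0 -> V=0
t=5: input=2 -> V=14
t=6: input=5 -> V=0 FIRE
t=7: input=3 -> V=0 FIRE
t=8: input=3 -> V=0 FIRE
t=9: input=5 -> V=0 FIRE
t=10: input=0 -> V=0
t=11: input=0 -> V=0
t=12: input=2 -> V=14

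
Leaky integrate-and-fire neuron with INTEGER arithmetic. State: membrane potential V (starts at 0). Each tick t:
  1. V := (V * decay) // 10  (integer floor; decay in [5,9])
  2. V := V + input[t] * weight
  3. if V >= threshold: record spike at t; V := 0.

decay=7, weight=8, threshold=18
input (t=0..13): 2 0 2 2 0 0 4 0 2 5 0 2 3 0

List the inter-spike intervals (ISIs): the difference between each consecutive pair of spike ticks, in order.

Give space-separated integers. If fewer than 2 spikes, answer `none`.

t=0: input=2 -> V=16
t=1: input=0 -> V=11
t=2: input=2 -> V=0 FIRE
t=3: input=2 -> V=16
t=4: input=0 -> V=11
t=5: input=0 -> V=7
t=6: input=4 -> V=0 FIRE
t=7: input=0 -> V=0
t=8: input=2 -> V=16
t=9: input=5 -> V=0 FIRE
t=10: input=0 -> V=0
t=11: input=2 -> V=16
t=12: input=3 -> V=0 FIRE
t=13: input=0 -> V=0

Answer: 4 3 3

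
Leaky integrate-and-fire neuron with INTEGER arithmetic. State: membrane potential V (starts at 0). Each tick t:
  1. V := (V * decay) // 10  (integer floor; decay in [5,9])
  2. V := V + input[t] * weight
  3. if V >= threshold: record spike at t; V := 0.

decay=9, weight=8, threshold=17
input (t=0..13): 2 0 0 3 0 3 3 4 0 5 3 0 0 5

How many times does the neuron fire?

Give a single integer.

t=0: input=2 -> V=16
t=1: input=0 -> V=14
t=2: input=0 -> V=12
t=3: input=3 -> V=0 FIRE
t=4: input=0 -> V=0
t=5: input=3 -> V=0 FIRE
t=6: input=3 -> V=0 FIRE
t=7: input=4 -> V=0 FIRE
t=8: input=0 -> V=0
t=9: input=5 -> V=0 FIRE
t=10: input=3 -> V=0 FIRE
t=11: input=0 -> V=0
t=12: input=0 -> V=0
t=13: input=5 -> V=0 FIRE

Answer: 7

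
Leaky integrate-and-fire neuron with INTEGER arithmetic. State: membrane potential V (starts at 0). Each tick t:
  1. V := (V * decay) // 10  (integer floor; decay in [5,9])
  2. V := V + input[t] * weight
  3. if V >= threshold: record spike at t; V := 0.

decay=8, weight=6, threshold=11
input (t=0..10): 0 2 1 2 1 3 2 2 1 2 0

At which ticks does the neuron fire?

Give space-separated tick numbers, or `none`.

Answer: 1 3 5 6 7 9

Derivation:
t=0: input=0 -> V=0
t=1: input=2 -> V=0 FIRE
t=2: input=1 -> V=6
t=3: input=2 -> V=0 FIRE
t=4: input=1 -> V=6
t=5: input=3 -> V=0 FIRE
t=6: input=2 -> V=0 FIRE
t=7: input=2 -> V=0 FIRE
t=8: input=1 -> V=6
t=9: input=2 -> V=0 FIRE
t=10: input=0 -> V=0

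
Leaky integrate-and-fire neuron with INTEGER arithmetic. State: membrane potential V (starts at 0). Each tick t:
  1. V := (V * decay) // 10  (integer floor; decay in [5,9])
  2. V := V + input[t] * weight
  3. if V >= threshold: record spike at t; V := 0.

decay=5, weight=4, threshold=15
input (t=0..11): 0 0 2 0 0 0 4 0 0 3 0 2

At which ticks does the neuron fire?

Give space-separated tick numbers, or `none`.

t=0: input=0 -> V=0
t=1: input=0 -> V=0
t=2: input=2 -> V=8
t=3: input=0 -> V=4
t=4: input=0 -> V=2
t=5: input=0 -> V=1
t=6: input=4 -> V=0 FIRE
t=7: input=0 -> V=0
t=8: input=0 -> V=0
t=9: input=3 -> V=12
t=10: input=0 -> V=6
t=11: input=2 -> V=11

Answer: 6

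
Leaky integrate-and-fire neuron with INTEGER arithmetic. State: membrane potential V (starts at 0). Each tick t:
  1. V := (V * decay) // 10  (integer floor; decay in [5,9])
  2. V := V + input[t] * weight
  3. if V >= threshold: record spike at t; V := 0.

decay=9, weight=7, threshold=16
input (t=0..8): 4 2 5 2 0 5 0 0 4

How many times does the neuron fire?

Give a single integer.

t=0: input=4 -> V=0 FIRE
t=1: input=2 -> V=14
t=2: input=5 -> V=0 FIRE
t=3: input=2 -> V=14
t=4: input=0 -> V=12
t=5: input=5 -> V=0 FIRE
t=6: input=0 -> V=0
t=7: input=0 -> V=0
t=8: input=4 -> V=0 FIRE

Answer: 4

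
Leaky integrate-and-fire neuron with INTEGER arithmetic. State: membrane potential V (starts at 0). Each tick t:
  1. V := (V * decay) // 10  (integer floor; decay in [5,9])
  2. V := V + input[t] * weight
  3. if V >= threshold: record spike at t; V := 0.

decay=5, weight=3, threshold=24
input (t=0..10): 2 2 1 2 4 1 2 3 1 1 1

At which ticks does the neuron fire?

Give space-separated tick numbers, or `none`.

Answer: none

Derivation:
t=0: input=2 -> V=6
t=1: input=2 -> V=9
t=2: input=1 -> V=7
t=3: input=2 -> V=9
t=4: input=4 -> V=16
t=5: input=1 -> V=11
t=6: input=2 -> V=11
t=7: input=3 -> V=14
t=8: input=1 -> V=10
t=9: input=1 -> V=8
t=10: input=1 -> V=7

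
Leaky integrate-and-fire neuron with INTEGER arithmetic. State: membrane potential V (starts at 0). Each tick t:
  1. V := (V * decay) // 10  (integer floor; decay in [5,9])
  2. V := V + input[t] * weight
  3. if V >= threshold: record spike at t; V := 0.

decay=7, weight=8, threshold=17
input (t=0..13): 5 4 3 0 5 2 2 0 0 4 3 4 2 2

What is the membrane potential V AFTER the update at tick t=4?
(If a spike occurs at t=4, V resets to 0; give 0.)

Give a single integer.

t=0: input=5 -> V=0 FIRE
t=1: input=4 -> V=0 FIRE
t=2: input=3 -> V=0 FIRE
t=3: input=0 -> V=0
t=4: input=5 -> V=0 FIRE
t=5: input=2 -> V=16
t=6: input=2 -> V=0 FIRE
t=7: input=0 -> V=0
t=8: input=0 -> V=0
t=9: input=4 -> V=0 FIRE
t=10: input=3 -> V=0 FIRE
t=11: input=4 -> V=0 FIRE
t=12: input=2 -> V=16
t=13: input=2 -> V=0 FIRE

Answer: 0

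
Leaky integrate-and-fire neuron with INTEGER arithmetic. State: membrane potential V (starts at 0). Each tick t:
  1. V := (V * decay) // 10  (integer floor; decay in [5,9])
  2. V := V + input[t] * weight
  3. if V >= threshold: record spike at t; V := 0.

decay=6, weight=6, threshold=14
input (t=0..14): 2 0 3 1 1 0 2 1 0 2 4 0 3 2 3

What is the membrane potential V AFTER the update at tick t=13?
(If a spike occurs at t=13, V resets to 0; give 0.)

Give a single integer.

t=0: input=2 -> V=12
t=1: input=0 -> V=7
t=2: input=3 -> V=0 FIRE
t=3: input=1 -> V=6
t=4: input=1 -> V=9
t=5: input=0 -> V=5
t=6: input=2 -> V=0 FIRE
t=7: input=1 -> V=6
t=8: input=0 -> V=3
t=9: input=2 -> V=13
t=10: input=4 -> V=0 FIRE
t=11: input=0 -> V=0
t=12: input=3 -> V=0 FIRE
t=13: input=2 -> V=12
t=14: input=3 -> V=0 FIRE

Answer: 12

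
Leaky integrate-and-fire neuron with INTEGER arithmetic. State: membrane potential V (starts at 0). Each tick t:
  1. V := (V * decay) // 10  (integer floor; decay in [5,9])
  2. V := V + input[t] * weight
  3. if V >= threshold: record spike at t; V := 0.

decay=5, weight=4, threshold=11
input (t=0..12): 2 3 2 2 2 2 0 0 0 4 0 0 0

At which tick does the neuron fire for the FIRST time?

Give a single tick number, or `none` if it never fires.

Answer: 1

Derivation:
t=0: input=2 -> V=8
t=1: input=3 -> V=0 FIRE
t=2: input=2 -> V=8
t=3: input=2 -> V=0 FIRE
t=4: input=2 -> V=8
t=5: input=2 -> V=0 FIRE
t=6: input=0 -> V=0
t=7: input=0 -> V=0
t=8: input=0 -> V=0
t=9: input=4 -> V=0 FIRE
t=10: input=0 -> V=0
t=11: input=0 -> V=0
t=12: input=0 -> V=0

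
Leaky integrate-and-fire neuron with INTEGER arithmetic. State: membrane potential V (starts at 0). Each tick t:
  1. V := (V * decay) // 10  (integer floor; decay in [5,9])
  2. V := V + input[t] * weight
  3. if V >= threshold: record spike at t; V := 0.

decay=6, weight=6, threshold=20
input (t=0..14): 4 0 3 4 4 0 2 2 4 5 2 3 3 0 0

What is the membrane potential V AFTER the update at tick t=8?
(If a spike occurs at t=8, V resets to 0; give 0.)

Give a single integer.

Answer: 0

Derivation:
t=0: input=4 -> V=0 FIRE
t=1: input=0 -> V=0
t=2: input=3 -> V=18
t=3: input=4 -> V=0 FIRE
t=4: input=4 -> V=0 FIRE
t=5: input=0 -> V=0
t=6: input=2 -> V=12
t=7: input=2 -> V=19
t=8: input=4 -> V=0 FIRE
t=9: input=5 -> V=0 FIRE
t=10: input=2 -> V=12
t=11: input=3 -> V=0 FIRE
t=12: input=3 -> V=18
t=13: input=0 -> V=10
t=14: input=0 -> V=6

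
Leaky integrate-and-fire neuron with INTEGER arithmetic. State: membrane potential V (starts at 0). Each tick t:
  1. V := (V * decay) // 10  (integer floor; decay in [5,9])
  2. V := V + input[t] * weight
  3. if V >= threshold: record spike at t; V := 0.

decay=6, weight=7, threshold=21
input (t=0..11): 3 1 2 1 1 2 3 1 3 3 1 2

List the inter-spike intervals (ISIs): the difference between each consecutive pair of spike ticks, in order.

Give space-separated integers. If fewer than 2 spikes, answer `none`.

t=0: input=3 -> V=0 FIRE
t=1: input=1 -> V=7
t=2: input=2 -> V=18
t=3: input=1 -> V=17
t=4: input=1 -> V=17
t=5: input=2 -> V=0 FIRE
t=6: input=3 -> V=0 FIRE
t=7: input=1 -> V=7
t=8: input=3 -> V=0 FIRE
t=9: input=3 -> V=0 FIRE
t=10: input=1 -> V=7
t=11: input=2 -> V=18

Answer: 5 1 2 1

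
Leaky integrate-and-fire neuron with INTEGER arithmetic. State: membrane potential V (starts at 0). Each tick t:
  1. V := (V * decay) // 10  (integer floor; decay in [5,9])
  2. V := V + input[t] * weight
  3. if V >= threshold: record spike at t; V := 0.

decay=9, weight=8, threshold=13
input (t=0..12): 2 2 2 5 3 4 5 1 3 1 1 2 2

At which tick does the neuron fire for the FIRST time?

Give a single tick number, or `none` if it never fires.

Answer: 0

Derivation:
t=0: input=2 -> V=0 FIRE
t=1: input=2 -> V=0 FIRE
t=2: input=2 -> V=0 FIRE
t=3: input=5 -> V=0 FIRE
t=4: input=3 -> V=0 FIRE
t=5: input=4 -> V=0 FIRE
t=6: input=5 -> V=0 FIRE
t=7: input=1 -> V=8
t=8: input=3 -> V=0 FIRE
t=9: input=1 -> V=8
t=10: input=1 -> V=0 FIRE
t=11: input=2 -> V=0 FIRE
t=12: input=2 -> V=0 FIRE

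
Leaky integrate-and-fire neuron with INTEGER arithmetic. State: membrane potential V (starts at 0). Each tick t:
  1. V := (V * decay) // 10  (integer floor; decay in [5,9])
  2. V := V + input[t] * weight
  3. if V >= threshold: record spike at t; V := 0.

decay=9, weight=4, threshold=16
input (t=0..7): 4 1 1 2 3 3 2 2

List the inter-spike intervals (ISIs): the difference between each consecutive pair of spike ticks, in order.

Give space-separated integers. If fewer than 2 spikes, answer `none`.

t=0: input=4 -> V=0 FIRE
t=1: input=1 -> V=4
t=2: input=1 -> V=7
t=3: input=2 -> V=14
t=4: input=3 -> V=0 FIRE
t=5: input=3 -> V=12
t=6: input=2 -> V=0 FIRE
t=7: input=2 -> V=8

Answer: 4 2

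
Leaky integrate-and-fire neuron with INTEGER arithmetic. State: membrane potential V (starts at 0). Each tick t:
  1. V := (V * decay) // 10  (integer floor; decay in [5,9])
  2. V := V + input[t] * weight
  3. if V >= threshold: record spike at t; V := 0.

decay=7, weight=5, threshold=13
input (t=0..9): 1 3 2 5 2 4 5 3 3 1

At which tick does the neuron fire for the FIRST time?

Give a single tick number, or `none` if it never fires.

t=0: input=1 -> V=5
t=1: input=3 -> V=0 FIRE
t=2: input=2 -> V=10
t=3: input=5 -> V=0 FIRE
t=4: input=2 -> V=10
t=5: input=4 -> V=0 FIRE
t=6: input=5 -> V=0 FIRE
t=7: input=3 -> V=0 FIRE
t=8: input=3 -> V=0 FIRE
t=9: input=1 -> V=5

Answer: 1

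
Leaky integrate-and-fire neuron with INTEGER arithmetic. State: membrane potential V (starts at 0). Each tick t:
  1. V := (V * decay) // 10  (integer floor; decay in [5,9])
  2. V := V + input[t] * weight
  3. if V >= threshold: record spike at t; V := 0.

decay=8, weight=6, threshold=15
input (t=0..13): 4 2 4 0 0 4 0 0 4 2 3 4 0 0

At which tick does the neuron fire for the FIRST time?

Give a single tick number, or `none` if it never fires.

t=0: input=4 -> V=0 FIRE
t=1: input=2 -> V=12
t=2: input=4 -> V=0 FIRE
t=3: input=0 -> V=0
t=4: input=0 -> V=0
t=5: input=4 -> V=0 FIRE
t=6: input=0 -> V=0
t=7: input=0 -> V=0
t=8: input=4 -> V=0 FIRE
t=9: input=2 -> V=12
t=10: input=3 -> V=0 FIRE
t=11: input=4 -> V=0 FIRE
t=12: input=0 -> V=0
t=13: input=0 -> V=0

Answer: 0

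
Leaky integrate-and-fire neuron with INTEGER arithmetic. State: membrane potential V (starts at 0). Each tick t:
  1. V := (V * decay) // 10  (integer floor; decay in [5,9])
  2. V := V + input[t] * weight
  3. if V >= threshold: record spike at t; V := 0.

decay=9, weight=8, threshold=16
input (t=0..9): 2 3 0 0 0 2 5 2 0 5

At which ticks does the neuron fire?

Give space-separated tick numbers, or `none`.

Answer: 0 1 5 6 7 9

Derivation:
t=0: input=2 -> V=0 FIRE
t=1: input=3 -> V=0 FIRE
t=2: input=0 -> V=0
t=3: input=0 -> V=0
t=4: input=0 -> V=0
t=5: input=2 -> V=0 FIRE
t=6: input=5 -> V=0 FIRE
t=7: input=2 -> V=0 FIRE
t=8: input=0 -> V=0
t=9: input=5 -> V=0 FIRE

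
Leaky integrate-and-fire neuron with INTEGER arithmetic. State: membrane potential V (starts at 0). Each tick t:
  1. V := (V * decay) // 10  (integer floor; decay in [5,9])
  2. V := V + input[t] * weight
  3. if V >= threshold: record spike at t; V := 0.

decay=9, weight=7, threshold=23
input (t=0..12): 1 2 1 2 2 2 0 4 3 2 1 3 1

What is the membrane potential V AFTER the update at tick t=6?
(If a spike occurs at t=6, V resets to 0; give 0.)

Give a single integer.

t=0: input=1 -> V=7
t=1: input=2 -> V=20
t=2: input=1 -> V=0 FIRE
t=3: input=2 -> V=14
t=4: input=2 -> V=0 FIRE
t=5: input=2 -> V=14
t=6: input=0 -> V=12
t=7: input=4 -> V=0 FIRE
t=8: input=3 -> V=21
t=9: input=2 -> V=0 FIRE
t=10: input=1 -> V=7
t=11: input=3 -> V=0 FIRE
t=12: input=1 -> V=7

Answer: 12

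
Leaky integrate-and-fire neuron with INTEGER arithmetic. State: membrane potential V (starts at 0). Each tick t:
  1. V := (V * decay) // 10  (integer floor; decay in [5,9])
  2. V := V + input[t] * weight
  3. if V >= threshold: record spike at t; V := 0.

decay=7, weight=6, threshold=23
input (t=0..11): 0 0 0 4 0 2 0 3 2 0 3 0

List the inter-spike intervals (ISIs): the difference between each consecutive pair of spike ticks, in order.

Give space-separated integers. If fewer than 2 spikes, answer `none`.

Answer: 4 3

Derivation:
t=0: input=0 -> V=0
t=1: input=0 -> V=0
t=2: input=0 -> V=0
t=3: input=4 -> V=0 FIRE
t=4: input=0 -> V=0
t=5: input=2 -> V=12
t=6: input=0 -> V=8
t=7: input=3 -> V=0 FIRE
t=8: input=2 -> V=12
t=9: input=0 -> V=8
t=10: input=3 -> V=0 FIRE
t=11: input=0 -> V=0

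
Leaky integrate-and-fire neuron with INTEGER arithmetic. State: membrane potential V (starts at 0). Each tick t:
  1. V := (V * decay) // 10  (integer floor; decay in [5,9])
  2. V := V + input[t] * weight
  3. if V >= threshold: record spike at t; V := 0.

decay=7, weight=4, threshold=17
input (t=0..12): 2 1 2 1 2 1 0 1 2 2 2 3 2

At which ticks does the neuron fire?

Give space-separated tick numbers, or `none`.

Answer: 4 10

Derivation:
t=0: input=2 -> V=8
t=1: input=1 -> V=9
t=2: input=2 -> V=14
t=3: input=1 -> V=13
t=4: input=2 -> V=0 FIRE
t=5: input=1 -> V=4
t=6: input=0 -> V=2
t=7: input=1 -> V=5
t=8: input=2 -> V=11
t=9: input=2 -> V=15
t=10: input=2 -> V=0 FIRE
t=11: input=3 -> V=12
t=12: input=2 -> V=16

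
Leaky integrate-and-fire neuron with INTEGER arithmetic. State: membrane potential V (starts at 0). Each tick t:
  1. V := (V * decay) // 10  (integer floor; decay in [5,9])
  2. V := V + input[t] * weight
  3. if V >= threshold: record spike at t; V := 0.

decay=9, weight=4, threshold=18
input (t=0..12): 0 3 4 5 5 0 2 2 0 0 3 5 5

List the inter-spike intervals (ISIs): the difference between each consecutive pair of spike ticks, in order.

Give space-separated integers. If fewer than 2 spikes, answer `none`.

Answer: 1 1 6 1 1

Derivation:
t=0: input=0 -> V=0
t=1: input=3 -> V=12
t=2: input=4 -> V=0 FIRE
t=3: input=5 -> V=0 FIRE
t=4: input=5 -> V=0 FIRE
t=5: input=0 -> V=0
t=6: input=2 -> V=8
t=7: input=2 -> V=15
t=8: input=0 -> V=13
t=9: input=0 -> V=11
t=10: input=3 -> V=0 FIRE
t=11: input=5 -> V=0 FIRE
t=12: input=5 -> V=0 FIRE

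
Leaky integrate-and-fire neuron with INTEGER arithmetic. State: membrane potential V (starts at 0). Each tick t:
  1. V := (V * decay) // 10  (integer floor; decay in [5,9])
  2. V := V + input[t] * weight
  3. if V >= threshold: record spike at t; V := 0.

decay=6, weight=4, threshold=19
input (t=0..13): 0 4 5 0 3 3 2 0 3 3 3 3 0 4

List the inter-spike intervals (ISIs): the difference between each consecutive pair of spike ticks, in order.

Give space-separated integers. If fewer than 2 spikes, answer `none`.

Answer: 3 4 2

Derivation:
t=0: input=0 -> V=0
t=1: input=4 -> V=16
t=2: input=5 -> V=0 FIRE
t=3: input=0 -> V=0
t=4: input=3 -> V=12
t=5: input=3 -> V=0 FIRE
t=6: input=2 -> V=8
t=7: input=0 -> V=4
t=8: input=3 -> V=14
t=9: input=3 -> V=0 FIRE
t=10: input=3 -> V=12
t=11: input=3 -> V=0 FIRE
t=12: input=0 -> V=0
t=13: input=4 -> V=16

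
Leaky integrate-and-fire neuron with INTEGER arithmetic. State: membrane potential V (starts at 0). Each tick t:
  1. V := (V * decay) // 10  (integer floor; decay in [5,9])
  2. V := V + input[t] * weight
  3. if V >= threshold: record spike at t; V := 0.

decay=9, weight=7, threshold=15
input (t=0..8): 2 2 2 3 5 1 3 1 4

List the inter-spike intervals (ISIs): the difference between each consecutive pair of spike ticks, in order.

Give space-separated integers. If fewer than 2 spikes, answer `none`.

Answer: 2 1 2 2

Derivation:
t=0: input=2 -> V=14
t=1: input=2 -> V=0 FIRE
t=2: input=2 -> V=14
t=3: input=3 -> V=0 FIRE
t=4: input=5 -> V=0 FIRE
t=5: input=1 -> V=7
t=6: input=3 -> V=0 FIRE
t=7: input=1 -> V=7
t=8: input=4 -> V=0 FIRE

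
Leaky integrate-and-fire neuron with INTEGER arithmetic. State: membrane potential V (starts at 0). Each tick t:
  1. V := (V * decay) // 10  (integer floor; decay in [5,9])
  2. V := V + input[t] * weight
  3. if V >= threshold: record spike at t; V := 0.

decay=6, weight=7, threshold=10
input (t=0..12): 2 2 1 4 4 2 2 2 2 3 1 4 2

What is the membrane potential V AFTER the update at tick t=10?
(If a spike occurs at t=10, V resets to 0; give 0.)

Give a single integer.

t=0: input=2 -> V=0 FIRE
t=1: input=2 -> V=0 FIRE
t=2: input=1 -> V=7
t=3: input=4 -> V=0 FIRE
t=4: input=4 -> V=0 FIRE
t=5: input=2 -> V=0 FIRE
t=6: input=2 -> V=0 FIRE
t=7: input=2 -> V=0 FIRE
t=8: input=2 -> V=0 FIRE
t=9: input=3 -> V=0 FIRE
t=10: input=1 -> V=7
t=11: input=4 -> V=0 FIRE
t=12: input=2 -> V=0 FIRE

Answer: 7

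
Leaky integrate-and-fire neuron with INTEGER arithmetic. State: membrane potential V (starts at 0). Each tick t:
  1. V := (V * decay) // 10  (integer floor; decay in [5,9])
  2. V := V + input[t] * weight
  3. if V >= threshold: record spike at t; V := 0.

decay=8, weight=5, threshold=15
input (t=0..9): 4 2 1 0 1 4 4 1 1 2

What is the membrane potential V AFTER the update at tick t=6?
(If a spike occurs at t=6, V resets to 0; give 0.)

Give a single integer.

t=0: input=4 -> V=0 FIRE
t=1: input=2 -> V=10
t=2: input=1 -> V=13
t=3: input=0 -> V=10
t=4: input=1 -> V=13
t=5: input=4 -> V=0 FIRE
t=6: input=4 -> V=0 FIRE
t=7: input=1 -> V=5
t=8: input=1 -> V=9
t=9: input=2 -> V=0 FIRE

Answer: 0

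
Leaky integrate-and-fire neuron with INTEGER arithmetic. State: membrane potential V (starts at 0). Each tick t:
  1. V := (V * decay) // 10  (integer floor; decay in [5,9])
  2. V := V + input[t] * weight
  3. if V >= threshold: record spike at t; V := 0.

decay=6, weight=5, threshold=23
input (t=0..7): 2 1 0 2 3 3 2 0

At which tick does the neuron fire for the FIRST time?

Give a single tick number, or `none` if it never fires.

t=0: input=2 -> V=10
t=1: input=1 -> V=11
t=2: input=0 -> V=6
t=3: input=2 -> V=13
t=4: input=3 -> V=22
t=5: input=3 -> V=0 FIRE
t=6: input=2 -> V=10
t=7: input=0 -> V=6

Answer: 5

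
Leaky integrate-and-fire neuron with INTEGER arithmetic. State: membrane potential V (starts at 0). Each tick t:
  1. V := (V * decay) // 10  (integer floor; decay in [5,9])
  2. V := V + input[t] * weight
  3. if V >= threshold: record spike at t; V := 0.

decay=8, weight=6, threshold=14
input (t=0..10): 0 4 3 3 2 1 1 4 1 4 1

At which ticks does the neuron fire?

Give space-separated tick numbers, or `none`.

Answer: 1 2 3 5 7 9

Derivation:
t=0: input=0 -> V=0
t=1: input=4 -> V=0 FIRE
t=2: input=3 -> V=0 FIRE
t=3: input=3 -> V=0 FIRE
t=4: input=2 -> V=12
t=5: input=1 -> V=0 FIRE
t=6: input=1 -> V=6
t=7: input=4 -> V=0 FIRE
t=8: input=1 -> V=6
t=9: input=4 -> V=0 FIRE
t=10: input=1 -> V=6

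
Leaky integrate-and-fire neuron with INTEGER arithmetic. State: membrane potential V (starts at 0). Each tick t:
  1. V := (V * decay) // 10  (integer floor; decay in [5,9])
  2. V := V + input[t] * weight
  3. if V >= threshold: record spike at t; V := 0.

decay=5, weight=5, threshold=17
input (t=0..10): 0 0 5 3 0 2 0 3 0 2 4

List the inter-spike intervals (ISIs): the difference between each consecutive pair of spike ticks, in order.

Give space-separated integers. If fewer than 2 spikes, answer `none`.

Answer: 5 3

Derivation:
t=0: input=0 -> V=0
t=1: input=0 -> V=0
t=2: input=5 -> V=0 FIRE
t=3: input=3 -> V=15
t=4: input=0 -> V=7
t=5: input=2 -> V=13
t=6: input=0 -> V=6
t=7: input=3 -> V=0 FIRE
t=8: input=0 -> V=0
t=9: input=2 -> V=10
t=10: input=4 -> V=0 FIRE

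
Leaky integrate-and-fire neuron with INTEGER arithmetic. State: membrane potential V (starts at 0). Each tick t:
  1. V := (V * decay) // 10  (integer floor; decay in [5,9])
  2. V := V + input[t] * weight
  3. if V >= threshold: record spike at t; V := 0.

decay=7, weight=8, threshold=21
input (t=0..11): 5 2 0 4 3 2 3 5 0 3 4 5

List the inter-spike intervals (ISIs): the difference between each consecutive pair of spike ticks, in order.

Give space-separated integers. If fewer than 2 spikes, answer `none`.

Answer: 3 1 2 1 2 1 1

Derivation:
t=0: input=5 -> V=0 FIRE
t=1: input=2 -> V=16
t=2: input=0 -> V=11
t=3: input=4 -> V=0 FIRE
t=4: input=3 -> V=0 FIRE
t=5: input=2 -> V=16
t=6: input=3 -> V=0 FIRE
t=7: input=5 -> V=0 FIRE
t=8: input=0 -> V=0
t=9: input=3 -> V=0 FIRE
t=10: input=4 -> V=0 FIRE
t=11: input=5 -> V=0 FIRE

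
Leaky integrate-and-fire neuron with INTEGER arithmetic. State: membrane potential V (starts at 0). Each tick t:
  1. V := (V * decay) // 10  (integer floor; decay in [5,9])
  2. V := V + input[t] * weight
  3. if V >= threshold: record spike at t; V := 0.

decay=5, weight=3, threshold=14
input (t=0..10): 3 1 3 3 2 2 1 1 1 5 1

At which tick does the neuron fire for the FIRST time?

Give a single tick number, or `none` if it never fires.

Answer: 3

Derivation:
t=0: input=3 -> V=9
t=1: input=1 -> V=7
t=2: input=3 -> V=12
t=3: input=3 -> V=0 FIRE
t=4: input=2 -> V=6
t=5: input=2 -> V=9
t=6: input=1 -> V=7
t=7: input=1 -> V=6
t=8: input=1 -> V=6
t=9: input=5 -> V=0 FIRE
t=10: input=1 -> V=3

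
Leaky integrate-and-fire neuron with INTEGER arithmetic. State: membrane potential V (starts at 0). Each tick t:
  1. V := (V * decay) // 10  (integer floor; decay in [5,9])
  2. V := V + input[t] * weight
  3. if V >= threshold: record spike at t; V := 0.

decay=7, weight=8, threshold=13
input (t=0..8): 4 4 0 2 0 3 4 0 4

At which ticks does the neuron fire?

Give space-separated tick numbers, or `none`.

Answer: 0 1 3 5 6 8

Derivation:
t=0: input=4 -> V=0 FIRE
t=1: input=4 -> V=0 FIRE
t=2: input=0 -> V=0
t=3: input=2 -> V=0 FIRE
t=4: input=0 -> V=0
t=5: input=3 -> V=0 FIRE
t=6: input=4 -> V=0 FIRE
t=7: input=0 -> V=0
t=8: input=4 -> V=0 FIRE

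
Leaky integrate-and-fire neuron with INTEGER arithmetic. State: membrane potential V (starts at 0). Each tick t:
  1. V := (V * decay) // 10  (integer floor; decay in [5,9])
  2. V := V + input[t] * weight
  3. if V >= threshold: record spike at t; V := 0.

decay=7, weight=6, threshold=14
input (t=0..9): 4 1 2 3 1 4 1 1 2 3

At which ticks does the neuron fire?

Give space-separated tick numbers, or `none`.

Answer: 0 2 3 5 8 9

Derivation:
t=0: input=4 -> V=0 FIRE
t=1: input=1 -> V=6
t=2: input=2 -> V=0 FIRE
t=3: input=3 -> V=0 FIRE
t=4: input=1 -> V=6
t=5: input=4 -> V=0 FIRE
t=6: input=1 -> V=6
t=7: input=1 -> V=10
t=8: input=2 -> V=0 FIRE
t=9: input=3 -> V=0 FIRE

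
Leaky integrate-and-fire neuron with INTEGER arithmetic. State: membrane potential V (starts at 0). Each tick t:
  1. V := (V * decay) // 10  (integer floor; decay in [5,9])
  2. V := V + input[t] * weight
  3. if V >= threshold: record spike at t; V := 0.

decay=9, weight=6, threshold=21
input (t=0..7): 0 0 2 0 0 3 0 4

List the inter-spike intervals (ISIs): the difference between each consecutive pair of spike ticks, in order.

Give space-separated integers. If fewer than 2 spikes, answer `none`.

Answer: 2

Derivation:
t=0: input=0 -> V=0
t=1: input=0 -> V=0
t=2: input=2 -> V=12
t=3: input=0 -> V=10
t=4: input=0 -> V=9
t=5: input=3 -> V=0 FIRE
t=6: input=0 -> V=0
t=7: input=4 -> V=0 FIRE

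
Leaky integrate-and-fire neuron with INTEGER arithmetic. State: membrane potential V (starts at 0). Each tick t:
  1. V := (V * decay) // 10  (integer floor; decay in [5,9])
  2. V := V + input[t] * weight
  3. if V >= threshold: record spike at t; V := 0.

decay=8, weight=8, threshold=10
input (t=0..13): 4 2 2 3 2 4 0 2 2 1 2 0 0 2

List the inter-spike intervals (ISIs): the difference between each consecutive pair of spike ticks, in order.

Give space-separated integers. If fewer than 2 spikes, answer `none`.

Answer: 1 1 1 1 1 2 1 2 3

Derivation:
t=0: input=4 -> V=0 FIRE
t=1: input=2 -> V=0 FIRE
t=2: input=2 -> V=0 FIRE
t=3: input=3 -> V=0 FIRE
t=4: input=2 -> V=0 FIRE
t=5: input=4 -> V=0 FIRE
t=6: input=0 -> V=0
t=7: input=2 -> V=0 FIRE
t=8: input=2 -> V=0 FIRE
t=9: input=1 -> V=8
t=10: input=2 -> V=0 FIRE
t=11: input=0 -> V=0
t=12: input=0 -> V=0
t=13: input=2 -> V=0 FIRE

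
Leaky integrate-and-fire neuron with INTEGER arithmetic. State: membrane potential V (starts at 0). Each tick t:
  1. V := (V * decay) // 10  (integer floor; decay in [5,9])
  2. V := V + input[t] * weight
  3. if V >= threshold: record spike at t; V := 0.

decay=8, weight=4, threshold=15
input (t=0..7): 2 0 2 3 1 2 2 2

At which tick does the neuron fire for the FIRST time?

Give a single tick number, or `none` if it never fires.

t=0: input=2 -> V=8
t=1: input=0 -> V=6
t=2: input=2 -> V=12
t=3: input=3 -> V=0 FIRE
t=4: input=1 -> V=4
t=5: input=2 -> V=11
t=6: input=2 -> V=0 FIRE
t=7: input=2 -> V=8

Answer: 3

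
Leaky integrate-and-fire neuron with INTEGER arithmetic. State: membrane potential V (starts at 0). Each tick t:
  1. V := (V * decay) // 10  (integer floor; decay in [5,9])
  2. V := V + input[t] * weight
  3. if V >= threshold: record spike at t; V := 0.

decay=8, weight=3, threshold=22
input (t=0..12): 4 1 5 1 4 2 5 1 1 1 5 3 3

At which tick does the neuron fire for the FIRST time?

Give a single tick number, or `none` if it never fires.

Answer: 2

Derivation:
t=0: input=4 -> V=12
t=1: input=1 -> V=12
t=2: input=5 -> V=0 FIRE
t=3: input=1 -> V=3
t=4: input=4 -> V=14
t=5: input=2 -> V=17
t=6: input=5 -> V=0 FIRE
t=7: input=1 -> V=3
t=8: input=1 -> V=5
t=9: input=1 -> V=7
t=10: input=5 -> V=20
t=11: input=3 -> V=0 FIRE
t=12: input=3 -> V=9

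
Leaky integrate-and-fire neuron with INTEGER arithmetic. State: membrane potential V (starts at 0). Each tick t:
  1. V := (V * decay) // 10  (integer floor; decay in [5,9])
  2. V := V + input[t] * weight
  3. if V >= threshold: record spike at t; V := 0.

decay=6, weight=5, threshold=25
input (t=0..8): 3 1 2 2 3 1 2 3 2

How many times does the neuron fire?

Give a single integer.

t=0: input=3 -> V=15
t=1: input=1 -> V=14
t=2: input=2 -> V=18
t=3: input=2 -> V=20
t=4: input=3 -> V=0 FIRE
t=5: input=1 -> V=5
t=6: input=2 -> V=13
t=7: input=3 -> V=22
t=8: input=2 -> V=23

Answer: 1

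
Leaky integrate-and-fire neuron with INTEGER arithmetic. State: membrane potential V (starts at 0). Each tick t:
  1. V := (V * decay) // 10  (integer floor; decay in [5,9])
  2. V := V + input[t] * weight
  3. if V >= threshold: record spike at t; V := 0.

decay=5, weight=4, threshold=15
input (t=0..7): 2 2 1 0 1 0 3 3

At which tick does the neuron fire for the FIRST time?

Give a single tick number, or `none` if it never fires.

t=0: input=2 -> V=8
t=1: input=2 -> V=12
t=2: input=1 -> V=10
t=3: input=0 -> V=5
t=4: input=1 -> V=6
t=5: input=0 -> V=3
t=6: input=3 -> V=13
t=7: input=3 -> V=0 FIRE

Answer: 7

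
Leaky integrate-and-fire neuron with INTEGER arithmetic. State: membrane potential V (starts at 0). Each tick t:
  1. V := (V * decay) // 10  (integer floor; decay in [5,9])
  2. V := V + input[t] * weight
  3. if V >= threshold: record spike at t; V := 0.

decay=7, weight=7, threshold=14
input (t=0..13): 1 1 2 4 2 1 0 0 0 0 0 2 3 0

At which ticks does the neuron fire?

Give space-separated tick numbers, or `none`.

Answer: 2 3 4 11 12

Derivation:
t=0: input=1 -> V=7
t=1: input=1 -> V=11
t=2: input=2 -> V=0 FIRE
t=3: input=4 -> V=0 FIRE
t=4: input=2 -> V=0 FIRE
t=5: input=1 -> V=7
t=6: input=0 -> V=4
t=7: input=0 -> V=2
t=8: input=0 -> V=1
t=9: input=0 -> V=0
t=10: input=0 -> V=0
t=11: input=2 -> V=0 FIRE
t=12: input=3 -> V=0 FIRE
t=13: input=0 -> V=0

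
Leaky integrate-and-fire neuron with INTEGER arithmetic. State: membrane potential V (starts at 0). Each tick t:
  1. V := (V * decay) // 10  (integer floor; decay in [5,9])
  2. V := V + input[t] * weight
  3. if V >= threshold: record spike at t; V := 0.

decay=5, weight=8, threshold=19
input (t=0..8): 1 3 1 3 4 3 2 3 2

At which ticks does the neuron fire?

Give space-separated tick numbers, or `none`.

t=0: input=1 -> V=8
t=1: input=3 -> V=0 FIRE
t=2: input=1 -> V=8
t=3: input=3 -> V=0 FIRE
t=4: input=4 -> V=0 FIRE
t=5: input=3 -> V=0 FIRE
t=6: input=2 -> V=16
t=7: input=3 -> V=0 FIRE
t=8: input=2 -> V=16

Answer: 1 3 4 5 7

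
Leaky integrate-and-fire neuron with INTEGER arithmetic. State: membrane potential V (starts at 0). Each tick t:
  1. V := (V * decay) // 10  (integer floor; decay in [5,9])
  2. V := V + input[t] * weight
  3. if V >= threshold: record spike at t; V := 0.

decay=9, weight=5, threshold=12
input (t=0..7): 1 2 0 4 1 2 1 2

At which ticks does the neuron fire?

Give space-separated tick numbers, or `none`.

t=0: input=1 -> V=5
t=1: input=2 -> V=0 FIRE
t=2: input=0 -> V=0
t=3: input=4 -> V=0 FIRE
t=4: input=1 -> V=5
t=5: input=2 -> V=0 FIRE
t=6: input=1 -> V=5
t=7: input=2 -> V=0 FIRE

Answer: 1 3 5 7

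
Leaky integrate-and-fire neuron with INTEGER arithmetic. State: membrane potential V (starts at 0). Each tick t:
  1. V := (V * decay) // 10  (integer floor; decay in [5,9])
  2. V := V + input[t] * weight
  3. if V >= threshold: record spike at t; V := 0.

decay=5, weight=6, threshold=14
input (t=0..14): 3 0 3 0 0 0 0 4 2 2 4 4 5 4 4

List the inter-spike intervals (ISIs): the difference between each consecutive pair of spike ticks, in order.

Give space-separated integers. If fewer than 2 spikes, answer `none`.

Answer: 2 5 2 1 1 1 1 1

Derivation:
t=0: input=3 -> V=0 FIRE
t=1: input=0 -> V=0
t=2: input=3 -> V=0 FIRE
t=3: input=0 -> V=0
t=4: input=0 -> V=0
t=5: input=0 -> V=0
t=6: input=0 -> V=0
t=7: input=4 -> V=0 FIRE
t=8: input=2 -> V=12
t=9: input=2 -> V=0 FIRE
t=10: input=4 -> V=0 FIRE
t=11: input=4 -> V=0 FIRE
t=12: input=5 -> V=0 FIRE
t=13: input=4 -> V=0 FIRE
t=14: input=4 -> V=0 FIRE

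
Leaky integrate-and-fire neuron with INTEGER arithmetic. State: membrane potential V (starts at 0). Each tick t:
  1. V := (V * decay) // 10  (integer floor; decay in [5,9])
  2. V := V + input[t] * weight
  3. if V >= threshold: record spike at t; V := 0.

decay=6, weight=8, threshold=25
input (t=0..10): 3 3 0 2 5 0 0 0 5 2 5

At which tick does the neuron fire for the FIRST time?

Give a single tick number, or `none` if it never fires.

t=0: input=3 -> V=24
t=1: input=3 -> V=0 FIRE
t=2: input=0 -> V=0
t=3: input=2 -> V=16
t=4: input=5 -> V=0 FIRE
t=5: input=0 -> V=0
t=6: input=0 -> V=0
t=7: input=0 -> V=0
t=8: input=5 -> V=0 FIRE
t=9: input=2 -> V=16
t=10: input=5 -> V=0 FIRE

Answer: 1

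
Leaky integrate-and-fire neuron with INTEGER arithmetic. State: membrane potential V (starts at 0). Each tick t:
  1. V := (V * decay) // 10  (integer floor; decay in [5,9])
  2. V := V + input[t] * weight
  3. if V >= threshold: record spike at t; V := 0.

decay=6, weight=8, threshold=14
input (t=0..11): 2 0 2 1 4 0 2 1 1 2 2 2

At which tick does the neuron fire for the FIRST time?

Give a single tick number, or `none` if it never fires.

t=0: input=2 -> V=0 FIRE
t=1: input=0 -> V=0
t=2: input=2 -> V=0 FIRE
t=3: input=1 -> V=8
t=4: input=4 -> V=0 FIRE
t=5: input=0 -> V=0
t=6: input=2 -> V=0 FIRE
t=7: input=1 -> V=8
t=8: input=1 -> V=12
t=9: input=2 -> V=0 FIRE
t=10: input=2 -> V=0 FIRE
t=11: input=2 -> V=0 FIRE

Answer: 0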